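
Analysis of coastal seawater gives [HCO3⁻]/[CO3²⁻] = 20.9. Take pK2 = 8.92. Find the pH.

pH = 7.60

From K2 = [H⁺][CO3²⁻]/[HCO3⁻]:  pH = pK2 − log₁₀([HCO3⁻]/[CO3²⁻])
log₁₀(20.9) = +1.320
pH = 8.92 − (+1.320) = 7.60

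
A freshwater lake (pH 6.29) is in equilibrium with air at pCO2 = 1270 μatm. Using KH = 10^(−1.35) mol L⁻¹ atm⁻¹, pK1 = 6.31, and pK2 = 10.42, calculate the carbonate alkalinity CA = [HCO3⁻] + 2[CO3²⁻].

[CO2*] = KH · pCO2 = 10^(−1.35) × 1270×10^-6 = 5.673×10^-5 mol/L
α₀ = 1/(1 + K1/[H⁺] + K1K2/[H⁺]²) = 1/(1 + 10^-0.02 + 10^-4.15) = 0.5115
DIC = [CO2*]/α₀ = 5.673×10^-5 / 0.5115 = 0.1109 mmol/L
CA = (α₁ + 2α₂)·DIC = (0.4885 + 2×3.621×10^-5) × 0.1109 = 0.0542 mmol/L

CA = 0.0542 mmol/L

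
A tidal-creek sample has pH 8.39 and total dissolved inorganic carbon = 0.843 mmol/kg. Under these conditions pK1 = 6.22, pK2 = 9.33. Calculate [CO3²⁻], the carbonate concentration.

[CO3²⁻] = 0.0863 mmol/kg

α₂ = 1 / (1 + [H⁺]/K2 + [H⁺]²/(K1K2)) = 1 / (1 + 10^+0.94 + 10^-1.23)
   = 1 / (1 + 8.7096 + 0.058884) = 1/9.7685 = 0.1024
[CO3²⁻] = α₂ × DIC = 0.1024 × 0.843 = 0.0863 mmol/kg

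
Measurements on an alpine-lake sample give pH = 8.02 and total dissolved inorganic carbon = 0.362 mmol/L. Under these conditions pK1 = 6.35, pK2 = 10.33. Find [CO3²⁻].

α₂ = 1 / (1 + [H⁺]/K2 + [H⁺]²/(K1K2)) = 1 / (1 + 10^+2.31 + 10^+0.64)
   = 1 / (1 + 204.17 + 4.3652) = 1/209.54 = 0.004772
[CO3²⁻] = α₂ × DIC = 0.004772 × 0.362 = 0.00173 mmol/L = 1.73 μmol/L

[CO3²⁻] = 1.73 μmol/L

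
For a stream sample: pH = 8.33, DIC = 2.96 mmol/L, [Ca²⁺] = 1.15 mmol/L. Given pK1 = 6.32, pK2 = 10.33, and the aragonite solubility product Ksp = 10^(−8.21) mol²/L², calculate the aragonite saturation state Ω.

Ω = 5.41

α₂ = 1 / (1 + [H⁺]/K2 + [H⁺]²/(K1K2)) = 1 / (1 + 10^+2.00 + 10^-0.01)
   = 1 / (1 + 100.00 + 0.97724) = 1/101.98 = 0.009806
[CO3²⁻] = α₂ × DIC = 0.009806 × 2.96 = 0.02903 mmol/L
Ksp = 10^(−8.21) = 6.166×10^-9
Ω = [Ca²⁺][CO3²⁻]/Ksp = (1.15×10^-3)(2.903×10^-5) / 6.166×10^-9 = 5.41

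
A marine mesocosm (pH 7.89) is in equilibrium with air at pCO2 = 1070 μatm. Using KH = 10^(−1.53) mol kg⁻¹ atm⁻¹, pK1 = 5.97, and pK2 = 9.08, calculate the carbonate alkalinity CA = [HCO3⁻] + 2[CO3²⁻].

CA = 2.97 mmol/kg

[CO2*] = KH · pCO2 = 10^(−1.53) × 1070×10^-6 = 3.158×10^-5 mol/kg
α₀ = 1/(1 + K1/[H⁺] + K1K2/[H⁺]²) = 1/(1 + 10^+1.92 + 10^+0.73) = 0.01117
DIC = [CO2*]/α₀ = 3.158×10^-5 / 0.01117 = 2.828 mmol/kg
CA = (α₁ + 2α₂)·DIC = (0.9289 + 2×0.05997) × 2.828 = 2.97 mmol/kg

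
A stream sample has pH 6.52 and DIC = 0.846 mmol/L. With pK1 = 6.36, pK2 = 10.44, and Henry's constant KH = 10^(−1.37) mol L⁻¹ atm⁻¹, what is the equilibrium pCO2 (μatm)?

α₀ = 1 / (1 + K1/[H⁺] + K1K2/[H⁺]²) = 1 / (1 + 10^+0.16 + 10^-3.76)
   = 1 / (1 + 1.4454 + 0.00017378) = 1/2.4456 = 0.4089
[CO2*] = α₀ × DIC = 0.4089 × 0.846 = 0.3459 mmol/L
pCO2 = [CO2*]/KH = 3.459×10^-4 / 4.266×10^-2 = 8110 μatm

pCO2 = 8110 μatm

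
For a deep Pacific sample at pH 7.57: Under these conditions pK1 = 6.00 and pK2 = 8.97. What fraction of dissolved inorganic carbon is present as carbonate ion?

α₂ = 1 / (1 + [H⁺]/K2 + [H⁺]²/(K1K2)) = 1 / (1 + 10^+1.40 + 10^-0.17)
   = 1 / (1 + 25.119 + 0.67608) = 1/26.795 = 0.03732

α₂ = 0.0373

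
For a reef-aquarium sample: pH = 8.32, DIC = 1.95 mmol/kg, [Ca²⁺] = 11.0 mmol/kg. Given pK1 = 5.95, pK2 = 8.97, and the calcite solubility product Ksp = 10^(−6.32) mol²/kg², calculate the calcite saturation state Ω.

Ω = 8.17

α₂ = 1 / (1 + [H⁺]/K2 + [H⁺]²/(K1K2)) = 1 / (1 + 10^+0.65 + 10^-1.72)
   = 1 / (1 + 4.4668 + 0.019055) = 1/5.4859 = 0.1823
[CO3²⁻] = α₂ × DIC = 0.1823 × 1.95 = 0.3555 mmol/kg
Ksp = 10^(−6.32) = 4.786×10^-7
Ω = [Ca²⁺][CO3²⁻]/Ksp = (11.0×10^-3)(3.555×10^-4) / 4.786×10^-7 = 8.17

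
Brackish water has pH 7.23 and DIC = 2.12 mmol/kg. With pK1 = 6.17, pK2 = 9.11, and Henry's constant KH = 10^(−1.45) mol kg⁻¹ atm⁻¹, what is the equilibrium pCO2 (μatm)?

α₀ = 1 / (1 + K1/[H⁺] + K1K2/[H⁺]²) = 1 / (1 + 10^+1.06 + 10^-0.82)
   = 1 / (1 + 11.482 + 0.15136) = 1/12.633 = 0.07916
[CO2*] = α₀ × DIC = 0.07916 × 2.12 = 0.1678 mmol/kg
pCO2 = [CO2*]/KH = 1.678×10^-4 / 3.548×10^-2 = 4730 μatm

pCO2 = 4730 μatm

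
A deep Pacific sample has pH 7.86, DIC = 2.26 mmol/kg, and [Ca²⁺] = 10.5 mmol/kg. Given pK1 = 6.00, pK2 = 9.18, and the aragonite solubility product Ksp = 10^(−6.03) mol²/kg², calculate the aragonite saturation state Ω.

Ω = 1.15

α₂ = 1 / (1 + [H⁺]/K2 + [H⁺]²/(K1K2)) = 1 / (1 + 10^+1.32 + 10^-0.54)
   = 1 / (1 + 20.893 + 0.28840) = 1/22.181 = 0.04508
[CO3²⁻] = α₂ × DIC = 0.04508 × 2.26 = 0.1019 mmol/kg
Ksp = 10^(−6.03) = 9.333×10^-7
Ω = [Ca²⁺][CO3²⁻]/Ksp = (10.5×10^-3)(1.019×10^-4) / 9.333×10^-7 = 1.15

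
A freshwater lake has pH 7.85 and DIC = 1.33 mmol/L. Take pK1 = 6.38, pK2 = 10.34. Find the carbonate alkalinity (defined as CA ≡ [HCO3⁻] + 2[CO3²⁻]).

CA = [HCO3⁻] + 2[CO3²⁻] = (α₁ + 2α₂)·DIC
At pH 7.85: [H⁺]/K1 = 10^-1.47 = 0.033884, K2/[H⁺] = 10^-2.49 = 0.0032359
α₁ = 1/(1 + 0.033884 + 0.0032359) = 1/1.0371 = 0.9642; α₂ = α₁·K2/[H⁺] = 0.003120
α₁ + 2α₂ = 0.9704
CA = 0.9704 × 1.33 = 1.29 mmol/L

CA = 1.29 mmol/L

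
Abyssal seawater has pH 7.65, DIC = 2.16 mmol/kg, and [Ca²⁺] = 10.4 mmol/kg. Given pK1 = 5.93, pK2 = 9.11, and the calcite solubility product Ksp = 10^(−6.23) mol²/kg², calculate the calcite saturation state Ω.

Ω = 1.26

α₂ = 1 / (1 + [H⁺]/K2 + [H⁺]²/(K1K2)) = 1 / (1 + 10^+1.46 + 10^-0.26)
   = 1 / (1 + 28.840 + 0.54954) = 1/30.390 = 0.03291
[CO3²⁻] = α₂ × DIC = 0.03291 × 2.16 = 0.07108 mmol/kg
Ksp = 10^(−6.23) = 5.888×10^-7
Ω = [Ca²⁺][CO3²⁻]/Ksp = (10.4×10^-3)(7.108×10^-5) / 5.888×10^-7 = 1.26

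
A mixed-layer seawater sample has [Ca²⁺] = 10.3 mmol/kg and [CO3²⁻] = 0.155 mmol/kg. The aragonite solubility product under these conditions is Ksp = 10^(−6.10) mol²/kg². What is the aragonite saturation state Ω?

Ksp = 10^(−6.10) = 7.943×10^-7
Ω = [Ca²⁺][CO3²⁻]/Ksp = (10.3×10^-3)(0.155×10^-3) / 7.943×10^-7 = 2.01

Ω = 2.01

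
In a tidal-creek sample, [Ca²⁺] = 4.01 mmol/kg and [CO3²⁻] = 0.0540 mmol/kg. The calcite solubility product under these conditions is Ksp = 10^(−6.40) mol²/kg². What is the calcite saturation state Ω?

Ω = 0.544

Ksp = 10^(−6.40) = 3.981×10^-7
Ω = [Ca²⁺][CO3²⁻]/Ksp = (4.01×10^-3)(0.0540×10^-3) / 3.981×10^-7 = 0.544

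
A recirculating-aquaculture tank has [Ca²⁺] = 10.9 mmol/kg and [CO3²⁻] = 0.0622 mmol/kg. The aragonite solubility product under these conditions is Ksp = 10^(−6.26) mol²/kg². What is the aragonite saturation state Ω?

Ω = 1.23

Ksp = 10^(−6.26) = 5.495×10^-7
Ω = [Ca²⁺][CO3²⁻]/Ksp = (10.9×10^-3)(0.0622×10^-3) / 5.495×10^-7 = 1.23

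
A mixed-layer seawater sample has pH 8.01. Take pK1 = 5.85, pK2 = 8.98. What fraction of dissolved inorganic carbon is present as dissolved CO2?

α₀ = 1 / (1 + K1/[H⁺] + K1K2/[H⁺]²) = 1 / (1 + 10^+2.16 + 10^+1.19)
   = 1 / (1 + 144.54 + 15.488) = 1/161.03 = 0.006210

α₀ = 0.00621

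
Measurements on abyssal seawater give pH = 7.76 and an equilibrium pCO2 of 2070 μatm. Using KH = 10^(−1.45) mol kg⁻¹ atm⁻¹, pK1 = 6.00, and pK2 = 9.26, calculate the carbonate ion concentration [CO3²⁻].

[CO3²⁻] = 0.134 mmol/kg

[CO2*] = KH · pCO2 = 10^(−1.45) × 2070×10^-6 = 7.345×10^-5 mol/kg
α₀ = 1/(1 + K1/[H⁺] + K1K2/[H⁺]²) = 1/(1 + 10^+1.76 + 10^+0.26) = 0.01657
DIC = [CO2*]/α₀ = 7.345×10^-5 / 0.01657 = 4.433 mmol/kg
[CO3²⁻] = α₂·DIC; α₂ = 0.03015, so [CO3²⁻] = 0.03015 × 4.433 = 0.134 mmol/kg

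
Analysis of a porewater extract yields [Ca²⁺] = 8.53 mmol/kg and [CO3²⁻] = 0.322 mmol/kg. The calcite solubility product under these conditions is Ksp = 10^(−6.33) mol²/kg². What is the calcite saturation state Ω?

Ω = 5.87

Ksp = 10^(−6.33) = 4.677×10^-7
Ω = [Ca²⁺][CO3²⁻]/Ksp = (8.53×10^-3)(0.322×10^-3) / 4.677×10^-7 = 5.87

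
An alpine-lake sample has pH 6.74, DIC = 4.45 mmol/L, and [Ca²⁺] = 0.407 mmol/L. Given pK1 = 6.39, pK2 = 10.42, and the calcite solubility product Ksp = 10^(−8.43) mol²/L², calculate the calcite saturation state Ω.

Ω = 0.0704

α₂ = 1 / (1 + [H⁺]/K2 + [H⁺]²/(K1K2)) = 1 / (1 + 10^+3.68 + 10^+3.33)
   = 1 / (1 + 4786.3 + 2138.0) = 1/6925.3 = 0.0001444
[CO3²⁻] = α₂ × DIC = 0.0001444 × 4.45 = 0.0006426 mmol/L = 0.6426 μmol/L
Ksp = 10^(−8.43) = 3.715×10^-9
Ω = [Ca²⁺][CO3²⁻]/Ksp = (0.407×10^-3)(6.426×10^-7) / 3.715×10^-9 = 0.0704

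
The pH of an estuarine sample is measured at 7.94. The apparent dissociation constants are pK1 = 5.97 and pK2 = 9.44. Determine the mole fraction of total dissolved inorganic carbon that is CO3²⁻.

α₂ = 0.0303

α₂ = 1 / (1 + [H⁺]/K2 + [H⁺]²/(K1K2)) = 1 / (1 + 10^+1.50 + 10^-0.47)
   = 1 / (1 + 31.623 + 0.33884) = 1/32.962 = 0.03034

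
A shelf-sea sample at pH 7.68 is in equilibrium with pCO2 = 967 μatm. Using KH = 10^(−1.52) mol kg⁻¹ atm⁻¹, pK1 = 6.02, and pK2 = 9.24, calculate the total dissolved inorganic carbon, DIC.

[CO2*] = KH · pCO2 = 10^(−1.52) × 967×10^-6 = 2.920×10^-5 mol/kg
α₀ = 1/(1 + K1/[H⁺] + K1K2/[H⁺]²) = 1/(1 + 10^+1.66 + 10^+0.10) = 0.02085
DIC = [CO2*]/α₀ = 2.920×10^-5 / 0.02085 = 1.40 mmol/kg

DIC = 1.40 mmol/kg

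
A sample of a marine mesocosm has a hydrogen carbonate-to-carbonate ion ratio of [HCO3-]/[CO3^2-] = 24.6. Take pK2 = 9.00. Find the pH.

pH = 7.61

From K2 = [H⁺][CO3^2-]/[HCO3-]:  pH = pK2 − log₁₀([HCO3-]/[CO3^2-])
log₁₀(24.6) = +1.391
pH = 9.00 − (+1.391) = 7.61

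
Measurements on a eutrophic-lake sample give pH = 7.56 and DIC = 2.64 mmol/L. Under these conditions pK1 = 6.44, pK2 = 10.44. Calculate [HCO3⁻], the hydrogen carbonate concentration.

α₁ = 1 / (1 + [H⁺]/K1 + K2/[H⁺]) = 1 / (1 + 10^-1.12 + 10^-2.88)
   = 1 / (1 + 0.075858 + 0.0013183) = 1/1.0772 = 0.9284
[HCO3⁻] = α₁ × DIC = 0.9284 × 2.64 = 2.45 mmol/L

[HCO3⁻] = 2.45 mmol/L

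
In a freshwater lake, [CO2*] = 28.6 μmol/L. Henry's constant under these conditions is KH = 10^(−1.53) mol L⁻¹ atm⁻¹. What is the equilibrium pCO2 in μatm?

KH = 10^(−1.53) = 2.951×10^-2 mol L⁻¹ atm⁻¹
pCO2 = [CO2*]/KH = 28.6×10^-6 / 2.951×10^-2 = 9.69×10^-4 atm = 969 μatm

pCO2 = 969 μatm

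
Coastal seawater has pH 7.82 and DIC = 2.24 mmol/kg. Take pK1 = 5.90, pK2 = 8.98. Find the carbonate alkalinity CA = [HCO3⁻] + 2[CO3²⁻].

CA = 2.36 mmol/kg

CA = [HCO3⁻] + 2[CO3²⁻] = (α₁ + 2α₂)·DIC
At pH 7.82: [H⁺]/K1 = 10^-1.92 = 0.012023, K2/[H⁺] = 10^-1.16 = 0.069183
α₁ = 1/(1 + 0.012023 + 0.069183) = 1/1.0812 = 0.9249; α₂ = α₁·K2/[H⁺] = 0.06399
α₁ + 2α₂ = 1.0529
CA = 1.0529 × 2.24 = 2.36 mmol/kg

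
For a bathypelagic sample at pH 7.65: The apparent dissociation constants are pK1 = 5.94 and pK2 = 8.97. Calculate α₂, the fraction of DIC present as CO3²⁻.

α₂ = 0.0448

α₂ = 1 / (1 + [H⁺]/K2 + [H⁺]²/(K1K2)) = 1 / (1 + 10^+1.32 + 10^-0.39)
   = 1 / (1 + 20.893 + 0.40738) = 1/22.300 = 0.04484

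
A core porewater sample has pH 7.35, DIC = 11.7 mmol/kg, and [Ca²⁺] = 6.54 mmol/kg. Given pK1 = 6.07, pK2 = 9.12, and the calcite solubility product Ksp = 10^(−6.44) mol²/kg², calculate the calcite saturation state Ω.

α₂ = 1 / (1 + [H⁺]/K2 + [H⁺]²/(K1K2)) = 1 / (1 + 10^+1.77 + 10^+0.49)
   = 1 / (1 + 58.884 + 3.0903) = 1/62.975 = 0.01588
[CO3²⁻] = α₂ × DIC = 0.01588 × 11.7 = 0.1858 mmol/kg
Ksp = 10^(−6.44) = 3.631×10^-7
Ω = [Ca²⁺][CO3²⁻]/Ksp = (6.54×10^-3)(1.858×10^-4) / 3.631×10^-7 = 3.35

Ω = 3.35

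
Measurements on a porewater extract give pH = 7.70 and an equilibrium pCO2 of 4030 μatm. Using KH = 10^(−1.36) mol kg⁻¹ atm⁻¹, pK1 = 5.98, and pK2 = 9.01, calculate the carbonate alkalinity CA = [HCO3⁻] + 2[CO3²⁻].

[CO2*] = KH · pCO2 = 10^(−1.36) × 4030×10^-6 = 1.759×10^-4 mol/kg
α₀ = 1/(1 + K1/[H⁺] + K1K2/[H⁺]²) = 1/(1 + 10^+1.72 + 10^+0.41) = 0.01784
DIC = [CO2*]/α₀ = 1.759×10^-4 / 0.01784 = 9.860 mmol/kg
CA = (α₁ + 2α₂)·DIC = (0.9363 + 2×0.04586) × 9.860 = 10.1 mmol/kg

CA = 10.1 mmol/kg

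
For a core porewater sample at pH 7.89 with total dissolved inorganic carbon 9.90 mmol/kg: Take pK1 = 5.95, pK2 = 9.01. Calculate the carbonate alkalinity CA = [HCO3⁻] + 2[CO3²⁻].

CA = 10.5 mmol/kg

CA = [HCO3⁻] + 2[CO3²⁻] = (α₁ + 2α₂)·DIC
At pH 7.89: [H⁺]/K1 = 10^-1.94 = 0.011482, K2/[H⁺] = 10^-1.12 = 0.075858
α₁ = 1/(1 + 0.011482 + 0.075858) = 1/1.0873 = 0.9197; α₂ = α₁·K2/[H⁺] = 0.06976
α₁ + 2α₂ = 1.0592
CA = 1.0592 × 9.90 = 10.5 mmol/kg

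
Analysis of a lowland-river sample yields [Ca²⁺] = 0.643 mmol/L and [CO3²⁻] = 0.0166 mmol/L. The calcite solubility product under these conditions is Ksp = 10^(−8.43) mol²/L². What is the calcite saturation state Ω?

Ksp = 10^(−8.43) = 3.715×10^-9
Ω = [Ca²⁺][CO3²⁻]/Ksp = (0.643×10^-3)(0.0166×10^-3) / 3.715×10^-9 = 2.87

Ω = 2.87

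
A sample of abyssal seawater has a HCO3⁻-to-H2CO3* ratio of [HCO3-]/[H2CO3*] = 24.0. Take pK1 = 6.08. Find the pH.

From K1 = [H⁺][HCO3-]/[H2CO3*]:  pH = pK1 + log₁₀([HCO3-]/[H2CO3*])
log₁₀(24.0) = +1.380
pH = 6.08 + (+1.380) = 7.46

pH = 7.46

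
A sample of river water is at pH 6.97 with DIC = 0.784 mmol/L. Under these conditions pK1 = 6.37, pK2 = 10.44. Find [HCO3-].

[HCO3⁻] = 0.626 mmol/L

α₁ = 1 / (1 + [H⁺]/K1 + K2/[H⁺]) = 1 / (1 + 10^-0.60 + 10^-3.47)
   = 1 / (1 + 0.25119 + 0.00033884) = 1/1.2515 = 0.7990
[HCO3⁻] = α₁ × DIC = 0.7990 × 0.784 = 0.626 mmol/L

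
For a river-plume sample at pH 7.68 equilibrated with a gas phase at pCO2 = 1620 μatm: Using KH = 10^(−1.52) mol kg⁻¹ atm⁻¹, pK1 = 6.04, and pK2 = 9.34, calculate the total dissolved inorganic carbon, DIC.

DIC = 2.23 mmol/kg

[CO2*] = KH · pCO2 = 10^(−1.52) × 1620×10^-6 = 4.892×10^-5 mol/kg
α₀ = 1/(1 + K1/[H⁺] + K1K2/[H⁺]²) = 1/(1 + 10^+1.64 + 10^-0.02) = 0.02193
DIC = [CO2*]/α₀ = 4.892×10^-5 / 0.02193 = 2.23 mmol/kg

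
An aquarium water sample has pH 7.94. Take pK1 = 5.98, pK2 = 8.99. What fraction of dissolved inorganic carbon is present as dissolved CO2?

α₀ = 0.00997

α₀ = 1 / (1 + K1/[H⁺] + K1K2/[H⁺]²) = 1 / (1 + 10^+1.96 + 10^+0.91)
   = 1 / (1 + 91.201 + 8.1283) = 1/100.33 = 0.009967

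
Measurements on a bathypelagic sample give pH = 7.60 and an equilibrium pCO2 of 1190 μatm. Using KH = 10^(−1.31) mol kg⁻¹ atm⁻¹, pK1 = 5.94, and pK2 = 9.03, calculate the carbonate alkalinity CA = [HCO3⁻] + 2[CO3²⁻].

[CO2*] = KH · pCO2 = 10^(−1.31) × 1190×10^-6 = 5.828×10^-5 mol/kg
α₀ = 1/(1 + K1/[H⁺] + K1K2/[H⁺]²) = 1/(1 + 10^+1.66 + 10^+0.23) = 0.02066
DIC = [CO2*]/α₀ = 5.828×10^-5 / 0.02066 = 2.821 mmol/kg
CA = (α₁ + 2α₂)·DIC = (0.9443 + 2×0.03508) × 2.821 = 2.86 mmol/kg

CA = 2.86 mmol/kg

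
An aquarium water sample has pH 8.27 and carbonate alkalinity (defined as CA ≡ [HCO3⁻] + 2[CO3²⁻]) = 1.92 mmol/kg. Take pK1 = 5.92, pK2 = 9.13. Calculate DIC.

DIC = 1.72 mmol/kg

CA = [HCO3⁻] + 2[CO3²⁻] = (α₁ + 2α₂)·DIC
At pH 8.27: [H⁺]/K1 = 10^-2.35 = 0.0044668, K2/[H⁺] = 10^-0.86 = 0.13804
α₁ = 1/(1 + 0.0044668 + 0.13804) = 1/1.1425 = 0.8753; α₂ = α₁·K2/[H⁺] = 0.1208
α₁ + 2α₂ = 1.1169
DIC = CA / (α₁ + 2α₂) = 1.92 / 1.1169 = 1.72 mmol/kg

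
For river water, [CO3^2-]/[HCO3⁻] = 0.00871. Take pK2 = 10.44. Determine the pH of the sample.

pH = 8.38

From K2 = [H⁺][CO3^2-]/[HCO3⁻]:  pH = pK2 + log₁₀([CO3^2-]/[HCO3⁻])
log₁₀(0.00871) = -2.060
pH = 10.44 + (-2.060) = 8.38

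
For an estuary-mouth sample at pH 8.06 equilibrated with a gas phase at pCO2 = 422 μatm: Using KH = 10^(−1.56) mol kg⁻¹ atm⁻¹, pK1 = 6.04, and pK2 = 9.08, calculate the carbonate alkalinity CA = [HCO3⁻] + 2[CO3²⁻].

CA = 1.45 mmol/kg

[CO2*] = KH · pCO2 = 10^(−1.56) × 422×10^-6 = 1.162×10^-5 mol/kg
α₀ = 1/(1 + K1/[H⁺] + K1K2/[H⁺]²) = 1/(1 + 10^+2.02 + 10^+1.00) = 0.008642
DIC = [CO2*]/α₀ = 1.162×10^-5 / 0.008642 = 1.345 mmol/kg
CA = (α₁ + 2α₂)·DIC = (0.9049 + 2×0.08642) × 1.345 = 1.45 mmol/kg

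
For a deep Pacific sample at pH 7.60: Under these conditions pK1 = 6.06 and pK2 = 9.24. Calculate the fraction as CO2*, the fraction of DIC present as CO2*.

α₀ = 1 / (1 + K1/[H⁺] + K1K2/[H⁺]²) = 1 / (1 + 10^+1.54 + 10^-0.10)
   = 1 / (1 + 34.674 + 0.79433) = 1/36.468 = 0.02742

α₀ = 0.0274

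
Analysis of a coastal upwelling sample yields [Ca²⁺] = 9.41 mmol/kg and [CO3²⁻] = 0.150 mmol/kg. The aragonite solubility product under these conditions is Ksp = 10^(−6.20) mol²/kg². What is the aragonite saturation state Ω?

Ksp = 10^(−6.20) = 6.310×10^-7
Ω = [Ca²⁺][CO3²⁻]/Ksp = (9.41×10^-3)(0.150×10^-3) / 6.310×10^-7 = 2.24

Ω = 2.24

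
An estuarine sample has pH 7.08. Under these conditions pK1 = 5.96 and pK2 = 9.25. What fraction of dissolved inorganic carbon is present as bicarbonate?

α₁ = 1 / (1 + [H⁺]/K1 + K2/[H⁺]) = 1 / (1 + 10^-1.12 + 10^-2.17)
   = 1 / (1 + 0.075858 + 0.0067608) = 1/1.0826 = 0.9237

α₁ = 0.924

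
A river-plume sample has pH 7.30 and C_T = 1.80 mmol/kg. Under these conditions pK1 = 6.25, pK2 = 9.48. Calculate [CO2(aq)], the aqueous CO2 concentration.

[CO2*] = 0.146 mmol/kg

α₀ = 1 / (1 + K1/[H⁺] + K1K2/[H⁺]²) = 1 / (1 + 10^+1.05 + 10^-1.13)
   = 1 / (1 + 11.220 + 0.074131) = 1/12.294 = 0.08134
[CO2*] = α₀ × DIC = 0.08134 × 1.80 = 0.146 mmol/kg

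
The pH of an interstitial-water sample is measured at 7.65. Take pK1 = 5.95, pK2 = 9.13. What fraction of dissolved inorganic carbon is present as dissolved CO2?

α₀ = 0.0189

α₀ = 1 / (1 + K1/[H⁺] + K1K2/[H⁺]²) = 1 / (1 + 10^+1.70 + 10^+0.22)
   = 1 / (1 + 50.119 + 1.6596) = 1/52.778 = 0.01895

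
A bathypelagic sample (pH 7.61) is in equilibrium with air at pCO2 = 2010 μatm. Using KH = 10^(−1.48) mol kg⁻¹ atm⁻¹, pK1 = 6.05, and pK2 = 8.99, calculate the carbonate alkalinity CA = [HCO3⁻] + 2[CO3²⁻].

[CO2*] = KH · pCO2 = 10^(−1.48) × 2010×10^-6 = 6.656×10^-5 mol/kg
α₀ = 1/(1 + K1/[H⁺] + K1K2/[H⁺]²) = 1/(1 + 10^+1.56 + 10^+0.18) = 0.02576
DIC = [CO2*]/α₀ = 6.656×10^-5 / 0.02576 = 2.584 mmol/kg
CA = (α₁ + 2α₂)·DIC = (0.9353 + 2×0.03899) × 2.584 = 2.62 mmol/kg

CA = 2.62 mmol/kg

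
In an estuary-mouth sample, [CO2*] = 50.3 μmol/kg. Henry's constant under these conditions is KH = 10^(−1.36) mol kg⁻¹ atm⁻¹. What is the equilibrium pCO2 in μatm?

KH = 10^(−1.36) = 4.365×10^-2 mol kg⁻¹ atm⁻¹
pCO2 = [CO2*]/KH = 50.3×10^-6 / 4.365×10^-2 = 1.15×10^-3 atm = 1150 μatm

pCO2 = 1150 μatm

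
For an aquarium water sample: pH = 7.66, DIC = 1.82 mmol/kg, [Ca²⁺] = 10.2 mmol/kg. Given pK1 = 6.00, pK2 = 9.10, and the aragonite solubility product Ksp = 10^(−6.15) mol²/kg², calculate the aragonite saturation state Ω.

α₂ = 1 / (1 + [H⁺]/K2 + [H⁺]²/(K1K2)) = 1 / (1 + 10^+1.44 + 10^-0.22)
   = 1 / (1 + 27.542 + 0.60256) = 1/29.145 = 0.03431
[CO3²⁻] = α₂ × DIC = 0.03431 × 1.82 = 0.06245 mmol/kg
Ksp = 10^(−6.15) = 7.079×10^-7
Ω = [Ca²⁺][CO3²⁻]/Ksp = (10.2×10^-3)(6.245×10^-5) / 7.079×10^-7 = 0.900

Ω = 0.900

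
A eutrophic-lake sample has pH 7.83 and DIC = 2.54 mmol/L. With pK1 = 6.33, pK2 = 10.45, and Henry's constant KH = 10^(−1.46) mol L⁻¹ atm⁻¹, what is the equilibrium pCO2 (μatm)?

pCO2 = 2240 μatm

α₀ = 1 / (1 + K1/[H⁺] + K1K2/[H⁺]²) = 1 / (1 + 10^+1.50 + 10^-1.12)
   = 1 / (1 + 31.623 + 0.075858) = 1/32.699 = 0.03058
[CO2*] = α₀ × DIC = 0.03058 × 2.54 = 0.07768 mmol/L
pCO2 = [CO2*]/KH = 7.768×10^-5 / 3.467×10^-2 = 2240 μatm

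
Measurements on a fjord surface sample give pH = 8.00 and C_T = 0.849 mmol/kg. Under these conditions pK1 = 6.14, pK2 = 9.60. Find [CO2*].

α₀ = 1 / (1 + K1/[H⁺] + K1K2/[H⁺]²) = 1 / (1 + 10^+1.86 + 10^+0.26)
   = 1 / (1 + 72.444 + 1.8197) = 1/75.263 = 0.01329
[CO2*] = α₀ × DIC = 0.01329 × 0.849 = 0.0113 mmol/kg = 11.3 μmol/kg

[CO2*] = 11.3 μmol/kg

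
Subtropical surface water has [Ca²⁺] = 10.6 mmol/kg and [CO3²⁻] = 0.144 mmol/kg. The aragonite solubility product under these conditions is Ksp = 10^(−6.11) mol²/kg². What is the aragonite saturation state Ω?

Ω = 1.97

Ksp = 10^(−6.11) = 7.762×10^-7
Ω = [Ca²⁺][CO3²⁻]/Ksp = (10.6×10^-3)(0.144×10^-3) / 7.762×10^-7 = 1.97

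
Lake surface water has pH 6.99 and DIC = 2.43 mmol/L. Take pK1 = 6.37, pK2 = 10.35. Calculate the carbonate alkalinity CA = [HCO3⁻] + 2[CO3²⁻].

CA = 1.96 mmol/L

CA = [HCO3⁻] + 2[CO3²⁻] = (α₁ + 2α₂)·DIC
At pH 6.99: [H⁺]/K1 = 10^-0.62 = 0.23988, K2/[H⁺] = 10^-3.36 = 0.00043652
α₁ = 1/(1 + 0.23988 + 0.00043652) = 1/1.2403 = 0.8062; α₂ = α₁·K2/[H⁺] = 0.0003519
α₁ + 2α₂ = 0.8069
CA = 0.8069 × 2.43 = 1.96 mmol/L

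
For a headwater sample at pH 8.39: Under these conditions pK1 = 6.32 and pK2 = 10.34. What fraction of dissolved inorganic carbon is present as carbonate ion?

α₂ = 1 / (1 + [H⁺]/K2 + [H⁺]²/(K1K2)) = 1 / (1 + 10^+1.95 + 10^-0.12)
   = 1 / (1 + 89.125 + 0.75858) = 1/90.884 = 0.01100

α₂ = 0.0110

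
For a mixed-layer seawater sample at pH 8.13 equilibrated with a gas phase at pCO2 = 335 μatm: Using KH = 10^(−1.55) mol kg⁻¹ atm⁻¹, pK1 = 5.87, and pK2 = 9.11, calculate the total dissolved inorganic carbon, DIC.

[CO2*] = KH · pCO2 = 10^(−1.55) × 335×10^-6 = 9.442×10^-6 mol/kg
α₀ = 1/(1 + K1/[H⁺] + K1K2/[H⁺]²) = 1/(1 + 10^+2.26 + 10^+1.28) = 0.004950
DIC = [CO2*]/α₀ = 9.442×10^-6 / 0.004950 = 1.91 mmol/kg

DIC = 1.91 mmol/kg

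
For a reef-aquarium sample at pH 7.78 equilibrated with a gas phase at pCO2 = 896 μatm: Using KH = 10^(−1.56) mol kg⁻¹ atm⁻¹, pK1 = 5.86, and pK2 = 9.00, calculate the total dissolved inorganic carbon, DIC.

DIC = 2.20 mmol/kg

[CO2*] = KH · pCO2 = 10^(−1.56) × 896×10^-6 = 2.468×10^-5 mol/kg
α₀ = 1/(1 + K1/[H⁺] + K1K2/[H⁺]²) = 1/(1 + 10^+1.92 + 10^+0.70) = 0.01121
DIC = [CO2*]/α₀ = 2.468×10^-5 / 0.01121 = 2.20 mmol/kg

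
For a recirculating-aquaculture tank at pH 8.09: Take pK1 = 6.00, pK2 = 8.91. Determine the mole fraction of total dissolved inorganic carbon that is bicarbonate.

α₁ = 1 / (1 + [H⁺]/K1 + K2/[H⁺]) = 1 / (1 + 10^-2.09 + 10^-0.82)
   = 1 / (1 + 0.0081283 + 0.15136) = 1/1.1595 = 0.8625

α₁ = 0.862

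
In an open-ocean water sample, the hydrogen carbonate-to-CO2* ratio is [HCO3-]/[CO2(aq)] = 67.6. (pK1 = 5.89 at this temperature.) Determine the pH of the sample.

pH = 7.72

From K1 = [H⁺][HCO3-]/[CO2(aq)]:  pH = pK1 + log₁₀([HCO3-]/[CO2(aq)])
log₁₀(67.6) = +1.830
pH = 5.89 + (+1.830) = 7.72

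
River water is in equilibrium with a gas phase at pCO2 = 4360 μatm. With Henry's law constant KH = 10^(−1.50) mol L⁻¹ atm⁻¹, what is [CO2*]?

KH = 10^(−1.50) = 3.162×10^-2 mol L⁻¹ atm⁻¹
[CO2*] = KH · pCO2 = 3.162×10^-2 × 4360×10^-6 atm = 1.38×10^-4 mol/L

[CO2*] = 138 μmol/L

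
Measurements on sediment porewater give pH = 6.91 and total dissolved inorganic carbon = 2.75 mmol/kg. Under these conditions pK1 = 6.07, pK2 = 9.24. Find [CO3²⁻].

[CO3²⁻] = 11.2 μmol/kg

α₂ = 1 / (1 + [H⁺]/K2 + [H⁺]²/(K1K2)) = 1 / (1 + 10^+2.33 + 10^+1.49)
   = 1 / (1 + 213.80 + 30.903) = 1/245.70 = 0.004070
[CO3²⁻] = α₂ × DIC = 0.004070 × 2.75 = 0.0112 mmol/kg = 11.2 μmol/kg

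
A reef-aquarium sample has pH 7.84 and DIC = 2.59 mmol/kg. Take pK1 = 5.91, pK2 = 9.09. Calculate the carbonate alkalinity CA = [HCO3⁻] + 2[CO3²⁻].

CA = 2.70 mmol/kg

CA = [HCO3⁻] + 2[CO3²⁻] = (α₁ + 2α₂)·DIC
At pH 7.84: [H⁺]/K1 = 10^-1.93 = 0.011749, K2/[H⁺] = 10^-1.25 = 0.056234
α₁ = 1/(1 + 0.011749 + 0.056234) = 1/1.0680 = 0.9363; α₂ = α₁·K2/[H⁺] = 0.05265
α₁ + 2α₂ = 1.0417
CA = 1.0417 × 2.59 = 2.70 mmol/kg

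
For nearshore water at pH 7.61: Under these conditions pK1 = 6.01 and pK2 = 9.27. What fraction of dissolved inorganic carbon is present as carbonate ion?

α₂ = 1 / (1 + [H⁺]/K2 + [H⁺]²/(K1K2)) = 1 / (1 + 10^+1.66 + 10^+0.06)
   = 1 / (1 + 45.709 + 1.1482) = 1/47.857 = 0.02090

α₂ = 0.0209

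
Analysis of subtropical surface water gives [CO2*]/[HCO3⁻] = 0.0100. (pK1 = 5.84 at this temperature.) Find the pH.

From K1 = [H⁺][HCO3⁻]/[CO2*]:  pH = pK1 − log₁₀([CO2*]/[HCO3⁻])
log₁₀(0.0100) = -2.000
pH = 5.84 − (-2.000) = 7.84

pH = 7.84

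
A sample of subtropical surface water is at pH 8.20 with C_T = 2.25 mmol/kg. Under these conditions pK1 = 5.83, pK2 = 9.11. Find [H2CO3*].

α₀ = 1 / (1 + K1/[H⁺] + K1K2/[H⁺]²) = 1 / (1 + 10^+2.37 + 10^+1.46)
   = 1 / (1 + 234.42 + 28.840) = 1/264.26 = 0.003784
[CO2*] = α₀ × DIC = 0.003784 × 2.25 = 0.00851 mmol/kg = 8.51 μmol/kg

[CO2*] = 8.51 μmol/kg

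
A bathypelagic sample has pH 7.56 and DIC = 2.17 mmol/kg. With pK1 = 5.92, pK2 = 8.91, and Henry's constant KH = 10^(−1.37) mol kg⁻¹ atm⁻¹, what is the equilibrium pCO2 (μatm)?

α₀ = 1 / (1 + K1/[H⁺] + K1K2/[H⁺]²) = 1 / (1 + 10^+1.64 + 10^+0.29)
   = 1 / (1 + 43.652 + 1.9498) = 1/46.601 = 0.02146
[CO2*] = α₀ × DIC = 0.02146 × 2.17 = 0.04657 mmol/kg
pCO2 = [CO2*]/KH = 4.657×10^-5 / 4.266×10^-2 = 1090 μatm

pCO2 = 1090 μatm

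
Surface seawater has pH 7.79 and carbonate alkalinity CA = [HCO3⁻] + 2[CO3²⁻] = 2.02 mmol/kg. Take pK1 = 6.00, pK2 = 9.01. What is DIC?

CA = [HCO3⁻] + 2[CO3²⁻] = (α₁ + 2α₂)·DIC
At pH 7.79: [H⁺]/K1 = 10^-1.79 = 0.016218, K2/[H⁺] = 10^-1.22 = 0.060256
α₁ = 1/(1 + 0.016218 + 0.060256) = 1/1.0765 = 0.9290; α₂ = α₁·K2/[H⁺] = 0.05598
α₁ + 2α₂ = 1.0409
DIC = CA / (α₁ + 2α₂) = 2.02 / 1.0409 = 1.94 mmol/kg

DIC = 1.94 mmol/kg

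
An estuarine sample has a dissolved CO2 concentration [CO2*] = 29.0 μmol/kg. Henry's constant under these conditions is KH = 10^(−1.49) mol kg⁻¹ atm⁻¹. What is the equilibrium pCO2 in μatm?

pCO2 = 896 μatm

KH = 10^(−1.49) = 3.236×10^-2 mol kg⁻¹ atm⁻¹
pCO2 = [CO2*]/KH = 29.0×10^-6 / 3.236×10^-2 = 8.96×10^-4 atm = 896 μatm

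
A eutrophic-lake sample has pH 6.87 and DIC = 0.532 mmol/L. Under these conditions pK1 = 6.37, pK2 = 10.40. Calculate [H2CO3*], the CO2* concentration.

α₀ = 1 / (1 + K1/[H⁺] + K1K2/[H⁺]²) = 1 / (1 + 10^+0.50 + 10^-3.03)
   = 1 / (1 + 3.1623 + 0.00093325) = 1/4.1632 = 0.2402
[CO2*] = α₀ × DIC = 0.2402 × 0.532 = 0.128 mmol/L

[CO2*] = 0.128 mmol/L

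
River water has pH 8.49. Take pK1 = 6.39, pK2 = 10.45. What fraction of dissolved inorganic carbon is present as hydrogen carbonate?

α₁ = 0.981

α₁ = 1 / (1 + [H⁺]/K1 + K2/[H⁺]) = 1 / (1 + 10^-2.10 + 10^-1.96)
   = 1 / (1 + 0.0079433 + 0.010965) = 1/1.0189 = 0.9814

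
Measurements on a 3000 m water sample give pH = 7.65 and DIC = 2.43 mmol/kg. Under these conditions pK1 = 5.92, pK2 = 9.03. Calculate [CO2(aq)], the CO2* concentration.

α₀ = 1 / (1 + K1/[H⁺] + K1K2/[H⁺]²) = 1 / (1 + 10^+1.73 + 10^+0.35)
   = 1 / (1 + 53.703 + 2.2387) = 1/56.942 = 0.01756
[CO2*] = α₀ × DIC = 0.01756 × 2.43 = 0.0427 mmol/kg

[CO2*] = 0.0427 mmol/kg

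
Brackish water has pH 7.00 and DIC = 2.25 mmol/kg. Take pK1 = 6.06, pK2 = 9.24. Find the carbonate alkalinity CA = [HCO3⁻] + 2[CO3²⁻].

CA = 2.03 mmol/kg

CA = [HCO3⁻] + 2[CO3²⁻] = (α₁ + 2α₂)·DIC
At pH 7.00: [H⁺]/K1 = 10^-0.94 = 0.11482, K2/[H⁺] = 10^-2.24 = 0.0057544
α₁ = 1/(1 + 0.11482 + 0.0057544) = 1/1.1206 = 0.8924; α₂ = α₁·K2/[H⁺] = 0.005135
α₁ + 2α₂ = 0.9027
CA = 0.9027 × 2.25 = 2.03 mmol/kg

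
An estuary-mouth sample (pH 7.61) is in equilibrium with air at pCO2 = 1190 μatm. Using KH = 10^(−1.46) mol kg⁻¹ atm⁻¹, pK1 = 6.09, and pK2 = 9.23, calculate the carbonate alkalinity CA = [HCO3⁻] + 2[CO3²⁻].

CA = 1.43 mmol/kg

[CO2*] = KH · pCO2 = 10^(−1.46) × 1190×10^-6 = 4.126×10^-5 mol/kg
α₀ = 1/(1 + K1/[H⁺] + K1K2/[H⁺]²) = 1/(1 + 10^+1.52 + 10^-0.10) = 0.02865
DIC = [CO2*]/α₀ = 4.126×10^-5 / 0.02865 = 1.440 mmol/kg
CA = (α₁ + 2α₂)·DIC = (0.9486 + 2×0.02276) × 1.440 = 1.43 mmol/kg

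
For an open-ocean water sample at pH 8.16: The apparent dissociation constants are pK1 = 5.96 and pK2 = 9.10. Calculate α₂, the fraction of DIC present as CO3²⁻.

α₂ = 1 / (1 + [H⁺]/K2 + [H⁺]²/(K1K2)) = 1 / (1 + 10^+0.94 + 10^-1.26)
   = 1 / (1 + 8.7096 + 0.054954) = 1/9.7646 = 0.1024

α₂ = 0.102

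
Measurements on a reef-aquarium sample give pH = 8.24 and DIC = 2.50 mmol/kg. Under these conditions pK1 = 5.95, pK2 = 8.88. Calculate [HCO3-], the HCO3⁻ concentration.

[HCO3⁻] = 2.03 mmol/kg

α₁ = 1 / (1 + [H⁺]/K1 + K2/[H⁺]) = 1 / (1 + 10^-2.29 + 10^-0.64)
   = 1 / (1 + 0.0051286 + 0.22909) = 1/1.2342 = 0.8102
[HCO3⁻] = α₁ × DIC = 0.8102 × 2.50 = 2.03 mmol/kg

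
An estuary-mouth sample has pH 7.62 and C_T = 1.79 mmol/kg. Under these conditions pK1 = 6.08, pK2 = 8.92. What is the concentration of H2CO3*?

[CO2*] = 0.0478 mmol/kg

α₀ = 1 / (1 + K1/[H⁺] + K1K2/[H⁺]²) = 1 / (1 + 10^+1.54 + 10^+0.24)
   = 1 / (1 + 34.674 + 1.7378) = 1/37.411 = 0.02673
[CO2*] = α₀ × DIC = 0.02673 × 1.79 = 0.0478 mmol/kg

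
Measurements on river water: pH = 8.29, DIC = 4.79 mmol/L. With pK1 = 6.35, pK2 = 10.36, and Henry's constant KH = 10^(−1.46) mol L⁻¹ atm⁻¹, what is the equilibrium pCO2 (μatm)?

α₀ = 1 / (1 + K1/[H⁺] + K1K2/[H⁺]²) = 1 / (1 + 10^+1.94 + 10^-0.13)
   = 1 / (1 + 87.096 + 0.74131) = 1/88.838 = 0.01126
[CO2*] = α₀ × DIC = 0.01126 × 4.79 = 0.05392 mmol/L
pCO2 = [CO2*]/KH = 5.392×10^-5 / 3.467×10^-2 = 1560 μatm

pCO2 = 1560 μatm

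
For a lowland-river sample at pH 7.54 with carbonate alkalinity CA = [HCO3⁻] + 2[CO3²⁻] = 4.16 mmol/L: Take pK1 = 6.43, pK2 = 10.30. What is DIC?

DIC = 4.47 mmol/L

CA = [HCO3⁻] + 2[CO3²⁻] = (α₁ + 2α₂)·DIC
At pH 7.54: [H⁺]/K1 = 10^-1.11 = 0.077625, K2/[H⁺] = 10^-2.76 = 0.0017378
α₁ = 1/(1 + 0.077625 + 0.0017378) = 1/1.0794 = 0.9265; α₂ = α₁·K2/[H⁺] = 0.001610
α₁ + 2α₂ = 0.9297
DIC = CA / (α₁ + 2α₂) = 4.16 / 0.9297 = 4.47 mmol/L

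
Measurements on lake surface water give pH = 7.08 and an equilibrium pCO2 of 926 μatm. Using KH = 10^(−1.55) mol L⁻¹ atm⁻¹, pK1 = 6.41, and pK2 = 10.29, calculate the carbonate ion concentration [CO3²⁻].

[CO2*] = KH · pCO2 = 10^(−1.55) × 926×10^-6 = 2.610×10^-5 mol/L
α₀ = 1/(1 + K1/[H⁺] + K1K2/[H⁺]²) = 1/(1 + 10^+0.67 + 10^-2.54) = 0.1760
DIC = [CO2*]/α₀ = 2.610×10^-5 / 0.1760 = 0.1482 mmol/L
[CO3²⁻] = α₂·DIC; α₂ = 0.0005077, so [CO3²⁻] = 0.0005077 × 0.1482 = 7.53×10^-5 mmol/L = 0.0753 μmol/L

[CO3²⁻] = 0.0753 μmol/L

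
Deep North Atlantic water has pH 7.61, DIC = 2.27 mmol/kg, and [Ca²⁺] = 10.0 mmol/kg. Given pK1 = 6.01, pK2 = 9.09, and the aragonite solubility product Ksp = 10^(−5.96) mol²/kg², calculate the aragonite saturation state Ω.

α₂ = 1 / (1 + [H⁺]/K2 + [H⁺]²/(K1K2)) = 1 / (1 + 10^+1.48 + 10^-0.12)
   = 1 / (1 + 30.200 + 0.75858) = 1/31.958 = 0.03129
[CO3²⁻] = α₂ × DIC = 0.03129 × 2.27 = 0.07103 mmol/kg
Ksp = 10^(−5.96) = 1.096×10^-6
Ω = [Ca²⁺][CO3²⁻]/Ksp = (10.0×10^-3)(7.103×10^-5) / 1.096×10^-6 = 0.648

Ω = 0.648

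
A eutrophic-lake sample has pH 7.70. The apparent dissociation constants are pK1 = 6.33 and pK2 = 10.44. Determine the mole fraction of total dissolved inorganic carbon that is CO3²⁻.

α₂ = 0.00174

α₂ = 1 / (1 + [H⁺]/K2 + [H⁺]²/(K1K2)) = 1 / (1 + 10^+2.74 + 10^+1.37)
   = 1 / (1 + 549.54 + 23.442) = 1/573.98 = 0.001742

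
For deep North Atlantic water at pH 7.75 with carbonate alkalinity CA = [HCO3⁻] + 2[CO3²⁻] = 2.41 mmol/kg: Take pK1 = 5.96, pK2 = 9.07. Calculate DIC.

CA = [HCO3⁻] + 2[CO3²⁻] = (α₁ + 2α₂)·DIC
At pH 7.75: [H⁺]/K1 = 10^-1.79 = 0.016218, K2/[H⁺] = 10^-1.32 = 0.047863
α₁ = 1/(1 + 0.016218 + 0.047863) = 1/1.0641 = 0.9398; α₂ = α₁·K2/[H⁺] = 0.04498
α₁ + 2α₂ = 1.0297
DIC = CA / (α₁ + 2α₂) = 2.41 / 1.0297 = 2.34 mmol/kg

DIC = 2.34 mmol/kg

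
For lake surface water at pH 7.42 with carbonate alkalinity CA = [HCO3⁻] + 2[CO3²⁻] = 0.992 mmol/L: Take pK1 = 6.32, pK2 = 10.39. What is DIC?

CA = [HCO3⁻] + 2[CO3²⁻] = (α₁ + 2α₂)·DIC
At pH 7.42: [H⁺]/K1 = 10^-1.10 = 0.079433, K2/[H⁺] = 10^-2.97 = 0.0010715
α₁ = 1/(1 + 0.079433 + 0.0010715) = 1/1.0805 = 0.9255; α₂ = α₁·K2/[H⁺] = 0.0009917
α₁ + 2α₂ = 0.9275
DIC = CA / (α₁ + 2α₂) = 0.992 / 0.9275 = 1.07 mmol/L

DIC = 1.07 mmol/L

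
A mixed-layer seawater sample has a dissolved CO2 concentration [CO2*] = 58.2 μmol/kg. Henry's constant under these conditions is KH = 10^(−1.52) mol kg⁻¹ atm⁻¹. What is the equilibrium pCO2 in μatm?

pCO2 = 1930 μatm

KH = 10^(−1.52) = 3.020×10^-2 mol kg⁻¹ atm⁻¹
pCO2 = [CO2*]/KH = 58.2×10^-6 / 3.020×10^-2 = 1.93×10^-3 atm = 1930 μatm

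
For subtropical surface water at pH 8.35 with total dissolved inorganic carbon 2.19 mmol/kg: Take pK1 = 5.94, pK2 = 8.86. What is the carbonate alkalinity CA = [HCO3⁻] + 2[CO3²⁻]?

CA = [HCO3⁻] + 2[CO3²⁻] = (α₁ + 2α₂)·DIC
At pH 8.35: [H⁺]/K1 = 10^-2.41 = 0.0038905, K2/[H⁺] = 10^-0.51 = 0.30903
α₁ = 1/(1 + 0.0038905 + 0.30903) = 1/1.3129 = 0.7617; α₂ = α₁·K2/[H⁺] = 0.2354
α₁ + 2α₂ = 1.2324
CA = 1.2324 × 2.19 = 2.70 mmol/kg

CA = 2.70 mmol/kg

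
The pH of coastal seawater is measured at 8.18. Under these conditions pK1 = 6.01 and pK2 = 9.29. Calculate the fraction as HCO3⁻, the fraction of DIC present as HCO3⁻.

α₁ = 1 / (1 + [H⁺]/K1 + K2/[H⁺]) = 1 / (1 + 10^-2.17 + 10^-1.11)
   = 1 / (1 + 0.0067608 + 0.077625) = 1/1.0844 = 0.9222

α₁ = 0.922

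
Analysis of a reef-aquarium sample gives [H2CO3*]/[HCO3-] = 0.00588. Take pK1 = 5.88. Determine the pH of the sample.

From K1 = [H⁺][HCO3-]/[H2CO3*]:  pH = pK1 − log₁₀([H2CO3*]/[HCO3-])
log₁₀(0.00588) = -2.231
pH = 5.88 − (-2.231) = 8.11

pH = 8.11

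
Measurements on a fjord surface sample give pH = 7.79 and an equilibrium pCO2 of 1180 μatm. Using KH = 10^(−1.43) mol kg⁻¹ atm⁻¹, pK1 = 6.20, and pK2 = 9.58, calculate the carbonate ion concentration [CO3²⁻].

[CO3²⁻] = 0.0277 mmol/kg

[CO2*] = KH · pCO2 = 10^(−1.43) × 1180×10^-6 = 4.384×10^-5 mol/kg
α₀ = 1/(1 + K1/[H⁺] + K1K2/[H⁺]²) = 1/(1 + 10^+1.59 + 10^-0.20) = 0.02467
DIC = [CO2*]/α₀ = 4.384×10^-5 / 0.02467 = 1.777 mmol/kg
[CO3²⁻] = α₂·DIC; α₂ = 0.01557, so [CO3²⁻] = 0.01557 × 1.777 = 0.0277 mmol/kg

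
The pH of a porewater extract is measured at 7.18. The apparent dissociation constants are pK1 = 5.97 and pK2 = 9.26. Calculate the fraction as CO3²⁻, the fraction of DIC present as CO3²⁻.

α₂ = 1 / (1 + [H⁺]/K2 + [H⁺]²/(K1K2)) = 1 / (1 + 10^+2.08 + 10^+0.87)
   = 1 / (1 + 120.23 + 7.4131) = 1/128.64 = 0.007774

α₂ = 0.00777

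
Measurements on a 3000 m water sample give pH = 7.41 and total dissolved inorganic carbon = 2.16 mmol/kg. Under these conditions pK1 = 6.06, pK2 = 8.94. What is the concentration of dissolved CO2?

α₀ = 1 / (1 + K1/[H⁺] + K1K2/[H⁺]²) = 1 / (1 + 10^+1.35 + 10^-0.18)
   = 1 / (1 + 22.387 + 0.66069) = 1/24.048 = 0.04158
[CO2*] = α₀ × DIC = 0.04158 × 2.16 = 0.0898 mmol/kg

[CO2*] = 0.0898 mmol/kg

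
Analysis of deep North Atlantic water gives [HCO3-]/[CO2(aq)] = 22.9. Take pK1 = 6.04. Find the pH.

pH = 7.40

From K1 = [H⁺][HCO3-]/[CO2(aq)]:  pH = pK1 + log₁₀([HCO3-]/[CO2(aq)])
log₁₀(22.9) = +1.360
pH = 6.04 + (+1.360) = 7.40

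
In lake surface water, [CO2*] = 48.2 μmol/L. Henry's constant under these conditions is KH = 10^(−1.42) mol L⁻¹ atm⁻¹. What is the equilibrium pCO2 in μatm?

pCO2 = 1270 μatm

KH = 10^(−1.42) = 3.802×10^-2 mol L⁻¹ atm⁻¹
pCO2 = [CO2*]/KH = 48.2×10^-6 / 3.802×10^-2 = 1.27×10^-3 atm = 1270 μatm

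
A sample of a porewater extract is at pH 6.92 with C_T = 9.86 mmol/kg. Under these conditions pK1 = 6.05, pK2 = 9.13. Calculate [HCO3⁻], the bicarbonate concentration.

[HCO3⁻] = 8.64 mmol/kg

α₁ = 1 / (1 + [H⁺]/K1 + K2/[H⁺]) = 1 / (1 + 10^-0.87 + 10^-2.21)
   = 1 / (1 + 0.13490 + 0.0061660) = 1/1.1411 = 0.8764
[HCO3⁻] = α₁ × DIC = 0.8764 × 9.86 = 8.64 mmol/kg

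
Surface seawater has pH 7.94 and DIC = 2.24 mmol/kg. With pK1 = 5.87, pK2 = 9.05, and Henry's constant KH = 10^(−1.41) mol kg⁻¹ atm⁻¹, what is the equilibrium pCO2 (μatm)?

α₀ = 1 / (1 + K1/[H⁺] + K1K2/[H⁺]²) = 1 / (1 + 10^+2.07 + 10^+0.96)
   = 1 / (1 + 117.49 + 9.1201) = 1/127.61 = 0.007836
[CO2*] = α₀ × DIC = 0.007836 × 2.24 = 0.01755 mmol/kg = 17.55 μmol/kg
pCO2 = [CO2*]/KH = 1.755×10^-5 / 3.890×10^-2 = 451 μatm

pCO2 = 451 μatm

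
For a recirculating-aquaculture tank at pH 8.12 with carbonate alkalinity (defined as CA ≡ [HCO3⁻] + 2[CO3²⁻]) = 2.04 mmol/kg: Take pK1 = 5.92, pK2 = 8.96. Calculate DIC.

CA = [HCO3⁻] + 2[CO3²⁻] = (α₁ + 2α₂)·DIC
At pH 8.12: [H⁺]/K1 = 10^-2.20 = 0.0063096, K2/[H⁺] = 10^-0.84 = 0.14454
α₁ = 1/(1 + 0.0063096 + 0.14454) = 1/1.1509 = 0.8689; α₂ = α₁·K2/[H⁺] = 0.1256
α₁ + 2α₂ = 1.1201
DIC = CA / (α₁ + 2α₂) = 2.04 / 1.1201 = 1.82 mmol/kg

DIC = 1.82 mmol/kg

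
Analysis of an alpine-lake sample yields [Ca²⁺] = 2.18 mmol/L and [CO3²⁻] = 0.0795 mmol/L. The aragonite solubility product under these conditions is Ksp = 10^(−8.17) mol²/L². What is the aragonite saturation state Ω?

Ksp = 10^(−8.17) = 6.761×10^-9
Ω = [Ca²⁺][CO3²⁻]/Ksp = (2.18×10^-3)(0.0795×10^-3) / 6.761×10^-9 = 25.6

Ω = 25.6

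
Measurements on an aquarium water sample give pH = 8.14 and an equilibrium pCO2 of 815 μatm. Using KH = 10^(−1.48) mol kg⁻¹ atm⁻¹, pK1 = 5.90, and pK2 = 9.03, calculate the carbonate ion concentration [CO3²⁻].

[CO2*] = KH · pCO2 = 10^(−1.48) × 815×10^-6 = 2.699×10^-5 mol/kg
α₀ = 1/(1 + K1/[H⁺] + K1K2/[H⁺]²) = 1/(1 + 10^+2.24 + 10^+1.35) = 0.005072
DIC = [CO2*]/α₀ = 2.699×10^-5 / 0.005072 = 5.321 mmol/kg
[CO3²⁻] = α₂·DIC; α₂ = 0.1135, so [CO3²⁻] = 0.1135 × 5.321 = 0.604 mmol/kg

[CO3²⁻] = 0.604 mmol/kg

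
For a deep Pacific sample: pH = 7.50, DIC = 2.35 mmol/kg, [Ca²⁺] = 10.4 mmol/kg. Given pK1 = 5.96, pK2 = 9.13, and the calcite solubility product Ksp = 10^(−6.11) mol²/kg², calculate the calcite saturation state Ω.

α₂ = 1 / (1 + [H⁺]/K2 + [H⁺]²/(K1K2)) = 1 / (1 + 10^+1.63 + 10^+0.09)
   = 1 / (1 + 42.658 + 1.2303) = 1/44.888 = 0.02228
[CO3²⁻] = α₂ × DIC = 0.02228 × 2.35 = 0.05235 mmol/kg
Ksp = 10^(−6.11) = 7.762×10^-7
Ω = [Ca²⁺][CO3²⁻]/Ksp = (10.4×10^-3)(5.235×10^-5) / 7.762×10^-7 = 0.701

Ω = 0.701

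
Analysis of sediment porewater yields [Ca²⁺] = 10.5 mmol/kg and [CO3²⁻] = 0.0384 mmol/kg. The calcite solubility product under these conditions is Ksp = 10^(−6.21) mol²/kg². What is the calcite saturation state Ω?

Ksp = 10^(−6.21) = 6.166×10^-7
Ω = [Ca²⁺][CO3²⁻]/Ksp = (10.5×10^-3)(0.0384×10^-3) / 6.166×10^-7 = 0.654

Ω = 0.654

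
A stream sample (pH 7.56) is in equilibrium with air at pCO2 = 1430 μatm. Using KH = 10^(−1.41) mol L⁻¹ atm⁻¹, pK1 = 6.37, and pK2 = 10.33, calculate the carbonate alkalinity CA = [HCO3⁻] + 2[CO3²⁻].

[CO2*] = KH · pCO2 = 10^(−1.41) × 1430×10^-6 = 5.563×10^-5 mol/L
α₀ = 1/(1 + K1/[H⁺] + K1K2/[H⁺]²) = 1/(1 + 10^+1.19 + 10^-1.58) = 0.06055
DIC = [CO2*]/α₀ = 5.563×10^-5 / 0.06055 = 0.9188 mmol/L
CA = (α₁ + 2α₂)·DIC = (0.9379 + 2×0.001593) × 0.9188 = 0.865 mmol/L

CA = 0.865 mmol/L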